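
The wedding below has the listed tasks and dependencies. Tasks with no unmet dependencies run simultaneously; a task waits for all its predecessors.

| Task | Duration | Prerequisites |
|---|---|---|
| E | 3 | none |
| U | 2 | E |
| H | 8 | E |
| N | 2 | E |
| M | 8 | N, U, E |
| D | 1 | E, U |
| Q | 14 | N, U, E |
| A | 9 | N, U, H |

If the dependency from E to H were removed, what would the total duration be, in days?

19

Before: longest chain E→H→A = 3+8+9 = 20, finish 20.
Without E→H, H's earliest start moves from 3 to 0.
New critical path: E→U→Q = 3+2+14 = 19 ⇒ 19 days.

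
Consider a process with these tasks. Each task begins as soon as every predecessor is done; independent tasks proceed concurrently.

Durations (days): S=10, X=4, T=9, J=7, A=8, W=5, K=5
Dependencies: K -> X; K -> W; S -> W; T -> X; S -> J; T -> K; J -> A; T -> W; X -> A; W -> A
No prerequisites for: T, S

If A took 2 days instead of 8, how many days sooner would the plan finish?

6

Baseline: T→K→W→A = 9+5+5+8 = 27 → 27 days.
A is on the critical path; changing it to 2 makes that path 21 days.
No other chain overtakes it, so the finish is 21 days.
Change in finish: 21 − 27 = -6 days.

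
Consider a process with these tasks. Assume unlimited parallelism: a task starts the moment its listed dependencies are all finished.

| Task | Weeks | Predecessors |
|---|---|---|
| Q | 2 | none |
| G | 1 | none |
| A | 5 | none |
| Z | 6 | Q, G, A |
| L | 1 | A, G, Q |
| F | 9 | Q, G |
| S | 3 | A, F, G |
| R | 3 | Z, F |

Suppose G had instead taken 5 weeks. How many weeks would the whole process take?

Baseline: Q→F→S = 2+9+3 = 14 → 14 weeks.
G has 1 week of float (longest path through it is 13).
The binding chain switches to G→F→S = 5+9+3 = 17; finish 17 weeks.

17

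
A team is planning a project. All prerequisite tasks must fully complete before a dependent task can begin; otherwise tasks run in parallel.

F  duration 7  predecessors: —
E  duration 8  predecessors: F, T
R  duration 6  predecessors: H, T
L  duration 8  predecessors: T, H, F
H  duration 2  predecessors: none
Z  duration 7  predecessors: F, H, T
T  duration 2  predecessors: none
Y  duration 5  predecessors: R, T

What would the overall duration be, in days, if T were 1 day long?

Baseline: F→L = 7+8 = 15 → 15 days.
T has 2 days of float (longest path through it is 13).
The critical path is still F→L; finish is now 15 days.

15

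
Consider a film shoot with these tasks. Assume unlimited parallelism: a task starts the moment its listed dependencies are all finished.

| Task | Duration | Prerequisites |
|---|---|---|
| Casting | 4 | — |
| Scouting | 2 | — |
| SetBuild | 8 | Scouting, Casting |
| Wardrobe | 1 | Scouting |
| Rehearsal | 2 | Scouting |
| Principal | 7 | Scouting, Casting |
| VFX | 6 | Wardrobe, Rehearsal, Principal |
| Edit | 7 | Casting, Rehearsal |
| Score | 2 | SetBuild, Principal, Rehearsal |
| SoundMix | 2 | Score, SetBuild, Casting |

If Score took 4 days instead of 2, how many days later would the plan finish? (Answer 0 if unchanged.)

Critical path before the change: Casting→Principal→VFX = 4+7+6 = 17 giving 17 days.
The longest path through Score is only 16 days, so Score has float 1.
The binding chain switches to Casting→SetBuild→Score→SoundMix = 4+8+4+2 = 18; finish 18 days.
Change in finish: 18 − 17 = +1 days.

1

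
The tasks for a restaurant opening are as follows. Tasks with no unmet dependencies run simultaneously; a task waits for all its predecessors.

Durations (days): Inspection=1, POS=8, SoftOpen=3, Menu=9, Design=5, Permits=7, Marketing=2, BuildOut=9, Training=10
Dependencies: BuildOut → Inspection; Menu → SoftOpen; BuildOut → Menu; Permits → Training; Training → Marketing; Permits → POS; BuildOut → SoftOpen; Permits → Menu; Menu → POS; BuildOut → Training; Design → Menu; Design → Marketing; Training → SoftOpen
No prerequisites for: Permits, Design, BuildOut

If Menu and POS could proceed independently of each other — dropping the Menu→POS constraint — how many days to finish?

22

Before: longest chain BuildOut→Menu→POS = 9+9+8 = 26, finish 26.
Without Menu→POS, POS's earliest start moves from 18 to 7.
New critical path: BuildOut→Training→SoftOpen = 9+10+3 = 22 ⇒ 22 days.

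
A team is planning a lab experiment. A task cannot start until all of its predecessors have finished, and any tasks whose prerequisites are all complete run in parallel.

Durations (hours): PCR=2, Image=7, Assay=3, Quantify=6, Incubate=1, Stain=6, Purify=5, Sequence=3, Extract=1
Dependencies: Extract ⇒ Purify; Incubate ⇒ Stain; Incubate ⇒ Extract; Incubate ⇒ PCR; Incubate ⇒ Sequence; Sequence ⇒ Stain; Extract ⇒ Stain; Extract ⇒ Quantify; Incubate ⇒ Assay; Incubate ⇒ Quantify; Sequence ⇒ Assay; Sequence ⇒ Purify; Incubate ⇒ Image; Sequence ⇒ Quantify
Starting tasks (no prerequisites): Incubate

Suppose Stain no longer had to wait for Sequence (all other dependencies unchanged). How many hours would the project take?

10

With the dependency in place, Incubate→Sequence→Stain = 1+3+6 = 10 sets the finish at 10 hours.
Without Sequence→Stain, Stain's earliest start moves from 4 to 2.
After: Incubate→Sequence→Quantify = 1+3+6 = 10 → 10 hours.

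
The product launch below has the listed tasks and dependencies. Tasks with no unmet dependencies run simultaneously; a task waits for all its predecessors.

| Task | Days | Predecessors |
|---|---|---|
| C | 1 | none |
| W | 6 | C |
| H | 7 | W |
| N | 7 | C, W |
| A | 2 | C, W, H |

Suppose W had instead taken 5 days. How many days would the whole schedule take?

Baseline: C→W→H→A = 1+6+7+2 = 16 → 16 days.
Since W is critical, the -1 change carries straight to that chain (now 15 days).
The critical path is still C→W→H→A; finish is now 15 days.

15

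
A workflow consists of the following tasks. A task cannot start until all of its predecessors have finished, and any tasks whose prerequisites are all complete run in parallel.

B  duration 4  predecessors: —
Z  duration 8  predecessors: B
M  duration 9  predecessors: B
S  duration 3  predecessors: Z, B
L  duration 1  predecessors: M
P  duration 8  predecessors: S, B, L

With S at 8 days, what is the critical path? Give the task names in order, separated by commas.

B, Z, S, P

Actual critical path: B→Z→S→P = 4+8+3+8 = 23 ⇒ 23 days.
S is on the critical path; changing it to 8 makes that path 28 days.
No other chain overtakes it, so the finish is 28 days.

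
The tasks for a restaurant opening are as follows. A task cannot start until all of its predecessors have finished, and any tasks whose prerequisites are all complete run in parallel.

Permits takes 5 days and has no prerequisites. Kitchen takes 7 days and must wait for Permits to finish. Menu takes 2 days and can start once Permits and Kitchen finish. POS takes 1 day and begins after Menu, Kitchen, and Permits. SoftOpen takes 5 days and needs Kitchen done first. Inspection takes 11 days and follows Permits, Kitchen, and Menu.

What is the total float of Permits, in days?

Permits→Kitchen→Menu→Inspection = 5+7+2+11 = 25 sets the makespan at 25 days.
The longest chain containing Permits totals 25 days.
Float = 25 − 25 = 0.

0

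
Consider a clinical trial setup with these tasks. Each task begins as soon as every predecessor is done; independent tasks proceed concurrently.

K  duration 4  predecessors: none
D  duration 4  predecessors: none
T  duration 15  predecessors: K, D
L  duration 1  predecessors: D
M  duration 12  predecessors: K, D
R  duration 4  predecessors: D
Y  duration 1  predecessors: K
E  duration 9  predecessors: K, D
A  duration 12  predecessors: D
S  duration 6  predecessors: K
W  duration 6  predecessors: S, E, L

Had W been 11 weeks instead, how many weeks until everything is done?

Baseline: K→E→W = 4+9+6 = 19 → 19 weeks.
Since W is critical, the +5 change carries straight to that chain (now 24 weeks).
The critical path is still K→E→W; finish is now 24 weeks.

24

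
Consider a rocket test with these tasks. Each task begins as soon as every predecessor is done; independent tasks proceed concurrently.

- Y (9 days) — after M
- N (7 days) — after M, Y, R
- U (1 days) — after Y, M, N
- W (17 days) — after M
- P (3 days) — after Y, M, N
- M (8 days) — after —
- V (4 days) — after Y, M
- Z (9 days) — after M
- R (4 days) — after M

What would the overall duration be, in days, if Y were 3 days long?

25

The binding path is M→Y→N→P = 8+9+7+3 = 27; finish at 27 days.
Y is on the critical path; changing it to 3 makes that path 21 days.
The binding chain switches to M→W = 8+17 = 25; finish 25 days.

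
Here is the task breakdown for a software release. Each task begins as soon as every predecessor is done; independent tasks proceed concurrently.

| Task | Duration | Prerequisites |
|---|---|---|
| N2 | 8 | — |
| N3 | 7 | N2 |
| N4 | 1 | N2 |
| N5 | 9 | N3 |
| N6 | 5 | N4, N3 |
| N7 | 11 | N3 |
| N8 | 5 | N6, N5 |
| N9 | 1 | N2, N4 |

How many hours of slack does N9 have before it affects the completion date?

19

The longest chain is N2→N3→N5→N8 = 8+7+9+5 = 29; overall finish 29 hours.
The longest chain containing N9 totals 10 hours.
So N9 can slip 29 − 10 = 19 hours.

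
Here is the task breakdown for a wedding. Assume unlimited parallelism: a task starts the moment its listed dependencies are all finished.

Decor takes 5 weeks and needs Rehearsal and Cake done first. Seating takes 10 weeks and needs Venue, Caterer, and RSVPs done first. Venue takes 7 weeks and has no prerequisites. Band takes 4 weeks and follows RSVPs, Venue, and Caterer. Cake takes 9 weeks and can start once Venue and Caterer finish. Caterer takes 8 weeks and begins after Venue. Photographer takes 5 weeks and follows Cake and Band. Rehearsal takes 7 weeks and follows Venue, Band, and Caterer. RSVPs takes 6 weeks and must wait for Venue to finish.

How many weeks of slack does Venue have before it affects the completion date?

Venue→Caterer→Band→Rehearsal→Decor = 7+8+4+7+5 = 31 sets the makespan at 31 weeks.
Venue finishes as early as 7 and must finish by 7.
Slack of Venue = 0 − 0 = 0 weeks.

0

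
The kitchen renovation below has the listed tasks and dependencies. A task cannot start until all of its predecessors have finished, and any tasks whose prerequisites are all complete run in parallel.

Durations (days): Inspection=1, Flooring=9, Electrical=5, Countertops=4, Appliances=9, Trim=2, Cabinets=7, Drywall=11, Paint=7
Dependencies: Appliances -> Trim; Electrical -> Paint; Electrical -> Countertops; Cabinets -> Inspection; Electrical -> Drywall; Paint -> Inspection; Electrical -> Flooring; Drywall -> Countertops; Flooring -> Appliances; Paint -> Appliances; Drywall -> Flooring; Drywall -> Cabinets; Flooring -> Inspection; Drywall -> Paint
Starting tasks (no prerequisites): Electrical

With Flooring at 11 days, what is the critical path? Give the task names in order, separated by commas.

Electrical, Drywall, Flooring, Appliances, Trim

Actual critical path: Electrical→Drywall→Flooring→Appliances→Trim = 5+11+9+9+2 = 36 ⇒ 36 days.
Flooring is on the critical path; changing it to 11 makes that path 38 days.
That remains the longest chain; total 38 days.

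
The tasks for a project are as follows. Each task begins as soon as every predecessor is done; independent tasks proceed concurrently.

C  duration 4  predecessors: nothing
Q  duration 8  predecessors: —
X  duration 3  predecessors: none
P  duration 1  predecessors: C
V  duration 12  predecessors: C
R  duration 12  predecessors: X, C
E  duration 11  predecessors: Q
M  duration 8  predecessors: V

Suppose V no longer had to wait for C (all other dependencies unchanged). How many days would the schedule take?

Before: longest chain C→V→M = 4+12+8 = 24, finish 24.
Without C→V, V's earliest start moves from 4 to 0.
New critical path: V→M = 12+8 = 20 ⇒ 20 days.

20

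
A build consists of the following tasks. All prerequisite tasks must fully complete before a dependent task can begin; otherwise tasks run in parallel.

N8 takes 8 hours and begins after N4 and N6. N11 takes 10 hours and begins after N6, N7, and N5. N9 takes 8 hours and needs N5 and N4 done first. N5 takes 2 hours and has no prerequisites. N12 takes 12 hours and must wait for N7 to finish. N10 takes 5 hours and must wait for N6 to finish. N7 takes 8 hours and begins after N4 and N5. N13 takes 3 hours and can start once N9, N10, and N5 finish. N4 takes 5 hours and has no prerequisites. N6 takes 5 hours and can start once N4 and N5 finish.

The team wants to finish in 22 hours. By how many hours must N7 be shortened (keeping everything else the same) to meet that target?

3

Current finish: 25 hours; target: 22.
N7 is on every critical path, so each hour cut from N7 cuts the finish by one (this holds down to a finish of 20).
Need 25 − 22 = 3 hours off N7 → N7 becomes 5 hours, finish becomes 22.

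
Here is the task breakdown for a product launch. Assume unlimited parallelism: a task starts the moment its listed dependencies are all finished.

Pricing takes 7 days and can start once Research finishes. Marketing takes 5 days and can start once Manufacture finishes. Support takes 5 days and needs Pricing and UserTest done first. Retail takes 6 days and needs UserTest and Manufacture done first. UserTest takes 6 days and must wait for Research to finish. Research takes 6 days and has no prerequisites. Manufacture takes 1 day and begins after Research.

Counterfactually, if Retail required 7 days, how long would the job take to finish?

19

Baseline: Research→UserTest→Retail = 6+6+6 = 18 → 18 days.
Retail lies on that path, so at 7 days the path becomes 19 days.
That remains the longest chain; total 19 days.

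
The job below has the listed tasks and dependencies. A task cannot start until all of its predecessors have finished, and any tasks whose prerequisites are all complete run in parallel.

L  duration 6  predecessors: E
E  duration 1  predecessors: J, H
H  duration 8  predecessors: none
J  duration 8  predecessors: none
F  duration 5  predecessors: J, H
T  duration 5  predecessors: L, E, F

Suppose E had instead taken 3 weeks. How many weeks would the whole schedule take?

22

Critical path before the change: H→E→L→T = 8+1+6+5 = 20 giving 20 weeks.
E is on the critical path; changing it to 3 makes that path 22 weeks.
No other chain overtakes it, so the finish is 22 weeks.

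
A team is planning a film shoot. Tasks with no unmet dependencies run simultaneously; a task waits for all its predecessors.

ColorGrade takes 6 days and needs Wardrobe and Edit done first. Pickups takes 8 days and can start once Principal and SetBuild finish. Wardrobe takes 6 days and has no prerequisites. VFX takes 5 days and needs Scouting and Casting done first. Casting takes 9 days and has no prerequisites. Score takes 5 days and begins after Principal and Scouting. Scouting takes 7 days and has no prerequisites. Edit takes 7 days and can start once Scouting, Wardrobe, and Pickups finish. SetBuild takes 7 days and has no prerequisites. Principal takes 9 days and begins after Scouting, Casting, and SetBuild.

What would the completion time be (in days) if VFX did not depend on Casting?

39

Original critical path: Casting→Principal→Pickups→Edit→ColorGrade = 9+9+8+7+6 = 39 ⇒ 39 days.
Without Casting→VFX, VFX's earliest start moves from 9 to 7.
New critical path: Casting→Principal→Pickups→Edit→ColorGrade = 9+9+8+7+6 = 39 ⇒ 39 days.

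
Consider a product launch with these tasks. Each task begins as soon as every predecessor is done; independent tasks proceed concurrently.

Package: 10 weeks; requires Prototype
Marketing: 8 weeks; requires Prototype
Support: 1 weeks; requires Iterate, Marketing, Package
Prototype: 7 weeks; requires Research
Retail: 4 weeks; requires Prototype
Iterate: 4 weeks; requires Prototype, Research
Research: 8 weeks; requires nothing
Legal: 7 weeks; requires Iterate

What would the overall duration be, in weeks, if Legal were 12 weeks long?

As given, the longest chain is Research→Prototype→Iterate→Legal = 8+7+4+7 = 26, so the finish is 26 weeks.
Legal lies on that path, so at 12 weeks the path becomes 31 weeks.
That remains the longest chain; total 31 weeks.

31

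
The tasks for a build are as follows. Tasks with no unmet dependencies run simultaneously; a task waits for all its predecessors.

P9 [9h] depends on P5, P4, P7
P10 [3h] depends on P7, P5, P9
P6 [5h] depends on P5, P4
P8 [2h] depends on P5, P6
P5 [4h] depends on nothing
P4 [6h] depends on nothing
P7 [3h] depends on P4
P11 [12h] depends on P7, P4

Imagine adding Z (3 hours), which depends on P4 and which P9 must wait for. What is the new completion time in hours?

Originally the project takes 21 hours.
With Z inserted, P9 now waits for max(P5, P4, P7, Z).
New critical path: P4→Z→P9→P10 = 6+3+9+3 = 21 ⇒ 21 hours.

21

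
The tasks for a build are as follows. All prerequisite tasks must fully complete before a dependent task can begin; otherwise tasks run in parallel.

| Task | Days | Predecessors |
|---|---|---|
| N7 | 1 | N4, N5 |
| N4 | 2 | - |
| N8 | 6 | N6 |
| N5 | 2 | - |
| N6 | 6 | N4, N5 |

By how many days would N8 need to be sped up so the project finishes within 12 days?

2

Current finish: 14 days; target: 12.
N8 is on every critical path, so each day cut from N8 cuts the finish by one (this holds down to a finish of 9).
Need 14 − 12 = 2 days off N8 → N8 becomes 4 days, finish becomes 12.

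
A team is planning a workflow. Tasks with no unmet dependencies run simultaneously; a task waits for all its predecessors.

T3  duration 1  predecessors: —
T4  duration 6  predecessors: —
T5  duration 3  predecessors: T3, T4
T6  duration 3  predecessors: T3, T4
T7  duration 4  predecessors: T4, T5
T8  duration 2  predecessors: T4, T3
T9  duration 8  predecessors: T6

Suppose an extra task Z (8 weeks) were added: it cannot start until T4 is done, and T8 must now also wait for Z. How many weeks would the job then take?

Originally the job takes 17 weeks.
With Z inserted, T8 now waits for max(T4, T3, Z).
New critical path: T4→T6→T9 = 6+3+8 = 17 ⇒ 17 weeks.

17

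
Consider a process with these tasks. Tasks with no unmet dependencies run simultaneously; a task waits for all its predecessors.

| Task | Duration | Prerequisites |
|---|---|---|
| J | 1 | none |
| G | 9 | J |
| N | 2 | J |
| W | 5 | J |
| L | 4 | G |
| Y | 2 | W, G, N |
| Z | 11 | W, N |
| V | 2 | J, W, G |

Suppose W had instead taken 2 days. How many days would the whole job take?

14

Actual critical path: J→W→Z = 1+5+11 = 17 ⇒ 17 days.
Since W is critical, the -3 change carries straight to that chain (now 14 days).
The binding chain switches to J→G→L = 1+9+4 = 14; finish 14 days.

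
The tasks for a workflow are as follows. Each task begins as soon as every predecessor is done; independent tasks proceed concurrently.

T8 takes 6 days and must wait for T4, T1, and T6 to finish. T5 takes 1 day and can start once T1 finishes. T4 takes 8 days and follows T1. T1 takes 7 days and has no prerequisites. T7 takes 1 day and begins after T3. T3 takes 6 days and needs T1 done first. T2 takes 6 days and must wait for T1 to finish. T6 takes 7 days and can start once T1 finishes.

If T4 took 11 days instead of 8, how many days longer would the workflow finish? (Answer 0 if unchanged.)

As given, the longest chain is T1→T4→T8 = 7+8+6 = 21, so the finish is 21 days.
T4 is on the critical path; changing it to 11 makes that path 24 days.
The critical path is still T1→T4→T8; finish is now 24 days.
Change in finish: 24 − 21 = +3 days.

3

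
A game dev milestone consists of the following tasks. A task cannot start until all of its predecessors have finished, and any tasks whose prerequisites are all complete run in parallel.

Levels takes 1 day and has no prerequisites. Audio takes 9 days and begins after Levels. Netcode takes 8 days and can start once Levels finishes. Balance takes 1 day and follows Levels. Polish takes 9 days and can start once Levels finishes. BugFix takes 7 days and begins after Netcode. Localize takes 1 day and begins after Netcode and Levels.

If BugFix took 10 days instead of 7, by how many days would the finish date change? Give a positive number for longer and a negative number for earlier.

3

Baseline: Levels→Netcode→BugFix = 1+8+7 = 16 → 16 days.
BugFix lies on that path, so at 10 days the path becomes 19 days.
No other chain overtakes it, so the finish is 19 days.
Change in finish: 19 − 16 = +3 days.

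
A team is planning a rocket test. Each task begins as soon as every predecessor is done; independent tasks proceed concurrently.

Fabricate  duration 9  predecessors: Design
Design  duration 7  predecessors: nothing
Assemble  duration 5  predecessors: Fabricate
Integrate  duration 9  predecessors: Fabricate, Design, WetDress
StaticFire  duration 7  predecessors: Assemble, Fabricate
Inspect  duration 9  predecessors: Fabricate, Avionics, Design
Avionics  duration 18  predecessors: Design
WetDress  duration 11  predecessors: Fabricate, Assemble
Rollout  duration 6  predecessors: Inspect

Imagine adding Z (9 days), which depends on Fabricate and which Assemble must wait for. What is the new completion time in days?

Originally the rocket test takes 41 days.
With Z inserted, Assemble now waits for max(Fabricate, Z).
New critical path: Design→Fabricate→Z→Assemble→WetDress→Integrate = 7+9+9+5+11+9 = 50 ⇒ 50 days.

50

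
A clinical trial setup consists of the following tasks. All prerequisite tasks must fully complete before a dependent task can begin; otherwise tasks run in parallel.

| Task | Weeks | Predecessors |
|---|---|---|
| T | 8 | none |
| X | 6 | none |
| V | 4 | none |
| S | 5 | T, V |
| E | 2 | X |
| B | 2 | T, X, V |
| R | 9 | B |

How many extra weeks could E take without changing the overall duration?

T→B→R = 8+2+9 = 19 sets the makespan at 19 weeks.
Longest path through E: 8 weeks (earliest finish 8, latest finish 19).
Slack of E = 17 − 6 = 11 weeks.

11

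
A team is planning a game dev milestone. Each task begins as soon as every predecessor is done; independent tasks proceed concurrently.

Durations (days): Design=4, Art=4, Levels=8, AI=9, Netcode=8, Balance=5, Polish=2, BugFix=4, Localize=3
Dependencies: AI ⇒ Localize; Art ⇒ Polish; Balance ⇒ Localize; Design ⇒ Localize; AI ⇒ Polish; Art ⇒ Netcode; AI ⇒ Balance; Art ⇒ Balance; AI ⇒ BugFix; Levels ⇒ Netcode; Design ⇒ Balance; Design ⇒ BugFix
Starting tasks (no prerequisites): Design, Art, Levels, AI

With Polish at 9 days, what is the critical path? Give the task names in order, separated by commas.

AI, Polish

As given, the longest chain is AI→Balance→Localize = 9+5+3 = 17, so the finish is 17 days.
Polish has 6 days of float (longest path through it is 11).
Now AI→Polish = 9+9 = 18 is longest, so the finish becomes 18 days.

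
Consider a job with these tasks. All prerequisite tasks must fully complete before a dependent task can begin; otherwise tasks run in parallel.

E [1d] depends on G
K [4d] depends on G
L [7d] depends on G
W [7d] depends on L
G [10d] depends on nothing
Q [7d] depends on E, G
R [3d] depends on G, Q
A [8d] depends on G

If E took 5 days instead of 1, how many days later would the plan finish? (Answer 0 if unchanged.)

1

As given, the longest chain is G→L→W = 10+7+7 = 24, so the finish is 24 days.
E is off the critical path — its longest chain is 21 days, giving 3 of slack.
New critical path: G→E→Q→R = 10+5+7+3 = 25 ⇒ 25 days.
Change in finish: 25 − 24 = +1 days.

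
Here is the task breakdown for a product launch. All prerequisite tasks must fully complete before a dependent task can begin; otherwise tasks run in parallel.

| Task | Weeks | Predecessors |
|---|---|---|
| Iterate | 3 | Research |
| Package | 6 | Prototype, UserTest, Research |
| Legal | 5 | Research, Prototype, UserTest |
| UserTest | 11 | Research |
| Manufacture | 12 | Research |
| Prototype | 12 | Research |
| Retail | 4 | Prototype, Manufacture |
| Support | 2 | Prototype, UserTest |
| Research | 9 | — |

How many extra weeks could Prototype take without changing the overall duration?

Critical path: Research→Prototype→Package = 9+12+6 = 27, so the finish is 27 weeks.
The longest chain containing Prototype totals 27 weeks.
Slack of Prototype = 9 − 9 = 0 weeks.

0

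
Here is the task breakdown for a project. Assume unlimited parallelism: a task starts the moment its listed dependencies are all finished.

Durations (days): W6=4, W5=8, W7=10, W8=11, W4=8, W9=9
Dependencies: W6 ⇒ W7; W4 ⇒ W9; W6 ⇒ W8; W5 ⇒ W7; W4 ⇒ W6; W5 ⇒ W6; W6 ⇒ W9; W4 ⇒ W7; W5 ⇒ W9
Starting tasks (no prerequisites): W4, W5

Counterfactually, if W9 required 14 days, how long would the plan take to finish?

The binding path is W4→W6→W8 = 8+4+11 = 23; finish at 23 days.
W9 is off the critical path — its longest chain is 21 days, giving 2 of slack.
The binding chain switches to W4→W6→W9 = 8+4+14 = 26; finish 26 days.

26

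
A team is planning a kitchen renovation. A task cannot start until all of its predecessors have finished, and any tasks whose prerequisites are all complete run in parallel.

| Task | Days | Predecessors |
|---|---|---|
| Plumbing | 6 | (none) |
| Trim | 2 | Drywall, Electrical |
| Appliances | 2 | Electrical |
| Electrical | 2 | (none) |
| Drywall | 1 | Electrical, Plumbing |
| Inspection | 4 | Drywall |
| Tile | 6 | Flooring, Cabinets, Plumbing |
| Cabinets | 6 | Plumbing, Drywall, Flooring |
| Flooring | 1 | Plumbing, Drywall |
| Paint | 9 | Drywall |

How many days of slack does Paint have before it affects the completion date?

The longest chain is Plumbing→Drywall→Flooring→Cabinets→Tile = 6+1+1+6+6 = 20; overall finish 20 days.
Paint finishes as early as 16 and must finish by 20.
Float = 20 − 16 = 4.

4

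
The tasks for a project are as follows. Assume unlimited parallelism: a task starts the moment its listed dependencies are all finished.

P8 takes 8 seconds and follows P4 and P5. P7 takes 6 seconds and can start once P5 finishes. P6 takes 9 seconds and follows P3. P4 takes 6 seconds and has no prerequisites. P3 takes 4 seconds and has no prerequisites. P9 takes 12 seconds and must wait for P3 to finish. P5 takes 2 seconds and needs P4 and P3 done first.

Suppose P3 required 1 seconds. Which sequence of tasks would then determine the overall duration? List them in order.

P4, P5, P8

Critical path before the change: P3→P9 = 4+12 = 16 giving 16 seconds.
Since P3 is critical, the -3 change carries straight to that chain (now 13 seconds).
Now P4→P5→P8 = 6+2+8 = 16 is longest, so the finish becomes 16 seconds.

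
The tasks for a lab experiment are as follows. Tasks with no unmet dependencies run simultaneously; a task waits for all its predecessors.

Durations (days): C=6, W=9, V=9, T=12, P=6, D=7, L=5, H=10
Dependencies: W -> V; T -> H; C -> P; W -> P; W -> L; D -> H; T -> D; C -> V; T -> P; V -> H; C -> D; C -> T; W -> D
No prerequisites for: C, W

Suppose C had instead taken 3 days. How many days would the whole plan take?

As given, the longest chain is C→T→D→H = 6+12+7+10 = 35, so the finish is 35 days.
Since C is critical, the -3 change carries straight to that chain (now 32 days).
The critical path is still C→T→D→H; finish is now 32 days.

32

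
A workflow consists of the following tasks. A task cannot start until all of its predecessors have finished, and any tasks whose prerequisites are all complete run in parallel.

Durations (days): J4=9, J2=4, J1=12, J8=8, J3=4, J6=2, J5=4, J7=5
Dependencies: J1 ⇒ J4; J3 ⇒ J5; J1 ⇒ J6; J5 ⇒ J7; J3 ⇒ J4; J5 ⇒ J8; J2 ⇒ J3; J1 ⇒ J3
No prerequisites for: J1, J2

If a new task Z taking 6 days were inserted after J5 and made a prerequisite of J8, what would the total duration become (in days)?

34

Originally the project takes 28 days.
With Z inserted, J8 now waits for max(J5, Z).
New critical path: J1→J3→J5→Z→J8 = 12+4+4+6+8 = 34 ⇒ 34 days.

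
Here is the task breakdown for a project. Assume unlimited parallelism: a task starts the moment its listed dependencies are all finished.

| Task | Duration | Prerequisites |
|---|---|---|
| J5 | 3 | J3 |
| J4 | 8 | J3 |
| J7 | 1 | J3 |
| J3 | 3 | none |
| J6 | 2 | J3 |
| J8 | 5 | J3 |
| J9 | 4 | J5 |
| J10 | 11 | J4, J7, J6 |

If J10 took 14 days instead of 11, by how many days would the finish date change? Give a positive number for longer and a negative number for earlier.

3

As given, the longest chain is J3→J4→J10 = 3+8+11 = 22, so the finish is 22 days.
J10 lies on that path, so at 14 days the path becomes 25 days.
That remains the longest chain; total 25 days.
Change in finish: 25 − 22 = +3 days.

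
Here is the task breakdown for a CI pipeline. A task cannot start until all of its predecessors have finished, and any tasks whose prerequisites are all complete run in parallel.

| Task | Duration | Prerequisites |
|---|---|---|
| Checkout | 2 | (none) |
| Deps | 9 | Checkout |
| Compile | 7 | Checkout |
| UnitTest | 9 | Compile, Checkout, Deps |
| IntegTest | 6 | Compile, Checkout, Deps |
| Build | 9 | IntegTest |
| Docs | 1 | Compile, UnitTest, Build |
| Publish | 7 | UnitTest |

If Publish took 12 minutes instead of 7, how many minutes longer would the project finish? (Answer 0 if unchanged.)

Baseline: Checkout→Deps→UnitTest→Publish = 2+9+9+7 = 27 → 27 minutes.
Since Publish is critical, the +5 change carries straight to that chain (now 32 minutes).
The critical path is still Checkout→Deps→UnitTest→Publish; finish is now 32 minutes.
Change in finish: 32 − 27 = +5 minutes.

5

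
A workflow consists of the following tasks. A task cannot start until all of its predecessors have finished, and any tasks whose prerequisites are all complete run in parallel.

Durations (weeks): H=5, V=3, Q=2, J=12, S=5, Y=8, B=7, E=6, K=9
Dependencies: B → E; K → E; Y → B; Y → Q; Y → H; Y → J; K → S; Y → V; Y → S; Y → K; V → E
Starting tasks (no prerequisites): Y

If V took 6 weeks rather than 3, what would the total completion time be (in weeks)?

23

Critical path before the change: Y→K→E = 8+9+6 = 23 giving 23 weeks.
V has 6 weeks of float (longest path through it is 17).
No other chain overtakes it, so the finish is 23 weeks.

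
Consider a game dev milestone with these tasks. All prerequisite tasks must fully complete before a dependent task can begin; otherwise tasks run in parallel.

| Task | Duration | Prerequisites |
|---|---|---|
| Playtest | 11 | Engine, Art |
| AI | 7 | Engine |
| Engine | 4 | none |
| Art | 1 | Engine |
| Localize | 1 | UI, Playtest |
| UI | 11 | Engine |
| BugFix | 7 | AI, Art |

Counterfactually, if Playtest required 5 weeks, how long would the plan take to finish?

Critical path before the change: Engine→AI→BugFix = 4+7+7 = 18 giving 18 weeks.
The longest path through Playtest is only 17 weeks, so Playtest has float 1.
The critical path is still Engine→AI→BugFix; finish is now 18 weeks.

18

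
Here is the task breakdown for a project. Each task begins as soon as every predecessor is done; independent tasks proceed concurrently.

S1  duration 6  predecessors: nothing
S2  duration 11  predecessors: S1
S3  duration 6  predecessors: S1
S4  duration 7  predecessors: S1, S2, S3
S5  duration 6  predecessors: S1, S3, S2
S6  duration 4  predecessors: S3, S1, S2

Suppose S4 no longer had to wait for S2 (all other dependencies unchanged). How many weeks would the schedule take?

Before: longest chain S1→S2→S4 = 6+11+7 = 24, finish 24.
Without S2→S4, S4's earliest start moves from 17 to 12.
New critical path: S1→S2→S5 = 6+11+6 = 23 ⇒ 23 weeks.

23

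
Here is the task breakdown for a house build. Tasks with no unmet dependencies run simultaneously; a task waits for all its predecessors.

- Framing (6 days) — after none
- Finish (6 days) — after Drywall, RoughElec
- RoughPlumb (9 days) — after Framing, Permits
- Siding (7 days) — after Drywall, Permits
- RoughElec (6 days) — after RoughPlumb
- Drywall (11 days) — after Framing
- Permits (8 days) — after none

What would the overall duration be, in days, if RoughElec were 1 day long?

24

Actual critical path: Permits→RoughPlumb→RoughElec→Finish = 8+9+6+6 = 29 ⇒ 29 days.
RoughElec is on the critical path; changing it to 1 makes that path 24 days.
That remains the longest chain; total 24 days.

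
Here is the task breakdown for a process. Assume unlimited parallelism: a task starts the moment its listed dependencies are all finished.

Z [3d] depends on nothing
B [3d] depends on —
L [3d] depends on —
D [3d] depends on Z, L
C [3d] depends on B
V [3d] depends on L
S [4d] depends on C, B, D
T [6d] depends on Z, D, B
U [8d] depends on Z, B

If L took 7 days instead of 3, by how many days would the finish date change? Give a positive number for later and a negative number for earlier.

Actual critical path: L→D→T = 3+3+6 = 12 ⇒ 12 days.
L lies on that path, so at 7 days the path becomes 16 days.
No other chain overtakes it, so the finish is 16 days.
Change in finish: 16 − 12 = +4 days.

4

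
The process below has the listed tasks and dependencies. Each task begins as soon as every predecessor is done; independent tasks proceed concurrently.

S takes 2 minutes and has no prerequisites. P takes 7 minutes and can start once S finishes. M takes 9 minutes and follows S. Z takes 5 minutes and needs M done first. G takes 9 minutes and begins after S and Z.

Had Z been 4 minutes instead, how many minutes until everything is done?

Critical path before the change: S→M→Z→G = 2+9+5+9 = 25 giving 25 minutes.
Since Z is critical, the -1 change carries straight to that chain (now 24 minutes).
No other chain overtakes it, so the finish is 24 minutes.

24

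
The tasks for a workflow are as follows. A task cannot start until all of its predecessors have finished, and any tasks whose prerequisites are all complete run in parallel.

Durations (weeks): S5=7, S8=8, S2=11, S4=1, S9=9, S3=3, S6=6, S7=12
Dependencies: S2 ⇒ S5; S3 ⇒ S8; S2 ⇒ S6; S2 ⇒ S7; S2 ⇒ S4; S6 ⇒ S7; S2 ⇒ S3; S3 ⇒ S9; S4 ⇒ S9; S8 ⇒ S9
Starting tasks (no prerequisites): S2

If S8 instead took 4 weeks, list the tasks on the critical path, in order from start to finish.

Critical path before the change: S2→S3→S8→S9 = 11+3+8+9 = 31 giving 31 weeks.
S8 lies on that path, so at 4 weeks the path becomes 27 weeks.
The binding chain switches to S2→S6→S7 = 11+6+12 = 29; finish 29 weeks.

S2, S6, S7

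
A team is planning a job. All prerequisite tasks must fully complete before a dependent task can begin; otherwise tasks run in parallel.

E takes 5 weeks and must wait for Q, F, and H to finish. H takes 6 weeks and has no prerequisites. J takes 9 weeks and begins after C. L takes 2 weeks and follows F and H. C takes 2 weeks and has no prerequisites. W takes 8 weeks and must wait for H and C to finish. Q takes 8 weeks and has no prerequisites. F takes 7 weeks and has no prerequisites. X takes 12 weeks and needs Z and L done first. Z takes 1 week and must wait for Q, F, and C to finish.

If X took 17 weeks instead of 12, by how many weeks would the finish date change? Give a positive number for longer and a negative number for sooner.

Actual critical path: F→L→X = 7+2+12 = 21 ⇒ 21 weeks.
X lies on that path, so at 17 weeks the path becomes 26 weeks.
The critical path is still F→L→X; finish is now 26 weeks.
Change in finish: 26 − 21 = +5 weeks.

5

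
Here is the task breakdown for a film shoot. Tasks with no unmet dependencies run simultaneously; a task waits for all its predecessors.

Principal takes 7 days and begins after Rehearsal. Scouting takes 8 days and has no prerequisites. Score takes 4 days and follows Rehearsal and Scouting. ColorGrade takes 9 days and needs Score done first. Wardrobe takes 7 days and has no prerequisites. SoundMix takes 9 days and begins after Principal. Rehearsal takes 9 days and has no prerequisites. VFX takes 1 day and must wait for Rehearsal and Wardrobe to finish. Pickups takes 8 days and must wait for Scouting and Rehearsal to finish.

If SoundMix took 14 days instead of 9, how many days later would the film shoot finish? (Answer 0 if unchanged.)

The binding path is Rehearsal→Principal→SoundMix = 9+7+9 = 25; finish at 25 days.
SoundMix is on the critical path; changing it to 14 makes that path 30 days.
The critical path is still Rehearsal→Principal→SoundMix; finish is now 30 days.
Change in finish: 30 − 25 = +5 days.

5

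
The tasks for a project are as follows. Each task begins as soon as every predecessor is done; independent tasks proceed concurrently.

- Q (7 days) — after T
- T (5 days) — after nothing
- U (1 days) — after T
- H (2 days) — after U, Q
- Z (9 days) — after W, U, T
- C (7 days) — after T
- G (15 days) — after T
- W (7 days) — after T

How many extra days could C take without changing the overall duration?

9

Critical path: T→W→Z = 5+7+9 = 21, so the finish is 21 days.
Longest path through C: 12 days (earliest finish 12, latest finish 21).
So C can slip 21 − 12 = 9 days.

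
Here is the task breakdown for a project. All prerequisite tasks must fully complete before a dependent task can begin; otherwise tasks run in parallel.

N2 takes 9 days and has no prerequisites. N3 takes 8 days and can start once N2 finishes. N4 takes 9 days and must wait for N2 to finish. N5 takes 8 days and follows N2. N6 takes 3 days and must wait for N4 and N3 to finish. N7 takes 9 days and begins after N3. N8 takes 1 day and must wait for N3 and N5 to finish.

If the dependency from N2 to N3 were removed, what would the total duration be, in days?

With the dependency in place, N2→N3→N7 = 9+8+9 = 26 sets the finish at 26 days.
Without N2→N3, N3's earliest start moves from 9 to 0.
New critical path: N2→N4→N6 = 9+9+3 = 21 ⇒ 21 days.

21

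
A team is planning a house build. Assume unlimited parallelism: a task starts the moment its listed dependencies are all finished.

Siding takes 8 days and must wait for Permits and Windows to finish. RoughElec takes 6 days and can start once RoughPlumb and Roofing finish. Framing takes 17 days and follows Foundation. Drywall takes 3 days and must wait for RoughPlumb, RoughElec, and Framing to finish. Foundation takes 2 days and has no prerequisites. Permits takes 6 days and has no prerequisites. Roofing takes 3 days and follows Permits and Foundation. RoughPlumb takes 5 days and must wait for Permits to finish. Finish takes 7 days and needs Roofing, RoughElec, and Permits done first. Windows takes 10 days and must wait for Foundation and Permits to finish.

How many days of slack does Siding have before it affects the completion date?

Permits→Windows→Siding = 6+10+8 = 24 sets the makespan at 24 days.
Longest path through Siding: 24 days (earliest finish 24, latest finish 24).
Slack of Siding = 16 − 16 = 0 days.

0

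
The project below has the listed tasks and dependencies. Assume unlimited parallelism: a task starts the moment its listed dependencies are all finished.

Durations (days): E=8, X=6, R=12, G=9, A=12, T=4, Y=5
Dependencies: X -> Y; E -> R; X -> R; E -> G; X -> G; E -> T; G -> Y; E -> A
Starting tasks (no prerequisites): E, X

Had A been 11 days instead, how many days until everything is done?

Actual critical path: E→G→Y = 8+9+5 = 22 ⇒ 22 days.
The longest path through A is only 20 days, so A has float 2.
No other chain overtakes it, so the finish is 22 days.

22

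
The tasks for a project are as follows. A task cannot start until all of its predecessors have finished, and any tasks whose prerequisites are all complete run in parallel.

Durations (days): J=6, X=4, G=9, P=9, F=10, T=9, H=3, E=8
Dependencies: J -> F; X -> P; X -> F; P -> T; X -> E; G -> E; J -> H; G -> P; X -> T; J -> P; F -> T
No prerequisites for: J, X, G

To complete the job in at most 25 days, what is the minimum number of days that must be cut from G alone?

2

Current finish: 27 days; target: 25.
G is on every critical path, so each day cut from G cuts the finish by one (this holds down to a finish of 25).
Need 27 − 25 = 2 days off G → G becomes 7 days, finish becomes 25.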